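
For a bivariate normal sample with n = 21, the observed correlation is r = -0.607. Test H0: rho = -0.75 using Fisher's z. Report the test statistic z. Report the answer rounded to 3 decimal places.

1.140

Fisher z: atanh(-0.607) = -0.704157, atanh(-0.75) = -0.972955
z = (z_r − z_0)·√(n−3) = (-0.704157 − (-0.972955))·√18 = 0.268798 · 4.242641 = 1.140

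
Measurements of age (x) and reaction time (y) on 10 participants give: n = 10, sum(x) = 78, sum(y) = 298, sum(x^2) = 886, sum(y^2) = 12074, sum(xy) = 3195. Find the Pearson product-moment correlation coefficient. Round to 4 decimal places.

S_xy = nΣxy − ΣxΣy = 10·3195 − 78·298 = 31950 − 23244 = 8706
S_xx = nΣx² − (Σx)² = 10·886 − 78² = 8860 − 6084 = 2776
S_yy = nΣy² − (Σy)² = 10·12074 − 298² = 120740 − 88804 = 31936
r = S_xy / √(S_xx·S_yy) = 8706 / √(2776·31936) = 8706 / √88654336 = 8706 / 9415.6432 = 0.9246

0.9246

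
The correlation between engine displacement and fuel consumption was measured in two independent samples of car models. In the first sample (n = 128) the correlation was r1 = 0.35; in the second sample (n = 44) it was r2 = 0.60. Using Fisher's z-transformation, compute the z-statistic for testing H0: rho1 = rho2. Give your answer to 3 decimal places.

Fisher z-transforms: z1 = atanh(0.35) = 0.365444, z2 = atanh(0.60) = 0.693147; difference d = -0.327703
Var(d) = 1/125 + 1/41 = 0.0080000 + 0.0243902 = 0.0323902
z = d/√Var(d) = -0.327703 / √0.0323902 = -0.327703 / 0.179973 = -1.821

-1.821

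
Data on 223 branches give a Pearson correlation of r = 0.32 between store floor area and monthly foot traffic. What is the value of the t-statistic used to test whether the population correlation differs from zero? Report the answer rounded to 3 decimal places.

5.021

t = r·√(n−2) / √(1−r²) with r = 0.32, n = 223
  = 0.32·√221 / √(1 − 0.1024)
  = 0.32·14.866069 / 0.947418
  = 4.757142 / 0.947418 = 5.021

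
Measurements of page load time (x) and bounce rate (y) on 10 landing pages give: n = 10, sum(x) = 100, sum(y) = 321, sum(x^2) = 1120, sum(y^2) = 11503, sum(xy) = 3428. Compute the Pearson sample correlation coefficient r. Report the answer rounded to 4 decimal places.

S_xy = nΣxy − ΣxΣy = 10·3428 − 100·321 = 34280 − 32100 = 2180
S_xx = nΣx² − (Σx)² = 10·1120 − 100² = 11200 − 10000 = 1200
S_yy = nΣy² − (Σy)² = 10·11503 − 321² = 115030 − 103041 = 11989
r = S_xy / √(S_xx·S_yy) = 2180 / √(1200·11989) = 2180 / √14386800 = 2180 / 3792.9935 = 0.5747

0.5747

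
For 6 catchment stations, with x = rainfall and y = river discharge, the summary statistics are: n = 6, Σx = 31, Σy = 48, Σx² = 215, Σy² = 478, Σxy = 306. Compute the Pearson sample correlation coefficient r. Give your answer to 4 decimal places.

S_xy = nΣxy − ΣxΣy = 6·306 − 31·48 = 1836 − 1488 = 348
S_xx = nΣx² − (Σx)² = 6·215 − 31² = 1290 − 961 = 329
S_yy = nΣy² − (Σy)² = 6·478 − 48² = 2868 − 2304 = 564
r = S_xy / √(S_xx·S_yy) = 348 / √(329·564) = 348 / √185556 = 348 / 430.7621 = 0.8079

0.8079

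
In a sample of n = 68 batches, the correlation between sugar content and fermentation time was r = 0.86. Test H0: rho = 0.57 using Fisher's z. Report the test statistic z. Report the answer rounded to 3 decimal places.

5.207

z_r = atanh(0.86) = 1.293345,  z_0 = atanh(0.57) = 0.647523
SE = 1/√(n−3) = 1/√65 = 0.124035
z = (z_r − z_0)/SE = (1.293345 − 0.647523) / 0.124035 = 0.645822 / 0.124035 = 5.207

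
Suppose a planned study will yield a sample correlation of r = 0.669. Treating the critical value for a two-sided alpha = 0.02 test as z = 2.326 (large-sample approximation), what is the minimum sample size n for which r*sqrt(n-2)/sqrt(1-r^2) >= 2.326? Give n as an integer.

9

r√(n−2)/√(1−r²) ≥ 2.326  ⇔  n−2 ≥ (2.326)²·(1−r²)/r²
(1−r²)/r² = (1−0.447561)/0.447561 = 1.2343
n ≥ 2 + 5.410276·1.2343 = 2 + 6.6779 = 8.6779
⌈8.6779⌉ = 9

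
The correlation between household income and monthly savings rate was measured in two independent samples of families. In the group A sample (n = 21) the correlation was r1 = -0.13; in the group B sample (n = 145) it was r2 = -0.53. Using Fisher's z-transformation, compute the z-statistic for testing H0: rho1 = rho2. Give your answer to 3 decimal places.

Fisher z-transforms: z1 = atanh(-0.13) = -0.130740, z2 = atanh(-0.53) = -0.590145; difference d = 0.459405
Var(d) = 1/18 + 1/142 = 0.0555556 + 0.0070423 = 0.0625979
z = d/√Var(d) = 0.459405 / √0.0625979 = 0.459405 / 0.250196 = 1.836

1.836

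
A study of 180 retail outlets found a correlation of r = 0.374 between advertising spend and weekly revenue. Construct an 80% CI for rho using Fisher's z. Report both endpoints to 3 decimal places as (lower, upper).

z_r = atanh(0.374) = 0.393066;  SE = 1/√(n−3) = 1/√177 = 0.075165
z-limits: 0.393066 ± 1.282·0.075165 = 0.393066 ± 0.096362 = [0.296704, 0.489428]
ρ-limits: (tanh 0.296704, tanh 0.489428) = (0.288, 0.454)

(0.288, 0.454)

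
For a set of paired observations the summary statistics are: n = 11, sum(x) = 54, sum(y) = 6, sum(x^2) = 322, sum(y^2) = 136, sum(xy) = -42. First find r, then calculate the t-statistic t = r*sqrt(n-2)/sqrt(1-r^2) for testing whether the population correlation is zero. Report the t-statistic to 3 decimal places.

S_xy = nΣxy − ΣxΣy = 11·(-42) − 54·6 = -462 − 324 = -786
S_xx = nΣx² − (Σx)² = 11·322 − 54² = 3542 − 2916 = 626
S_yy = nΣy² − (Σy)² = 11·136 − 6² = 1496 − 36 = 1460
r = S_xy / √(S_xx·S_yy) = -786 / √(626·1460) = -786 / √913960 = -786 / 956.0126 = -0.8222
t = r·√(n−2)/√(1−r²) = -0.8222·√9 / √(1−0.676013) = -2.466600 / 0.569199 = -4.333

-4.333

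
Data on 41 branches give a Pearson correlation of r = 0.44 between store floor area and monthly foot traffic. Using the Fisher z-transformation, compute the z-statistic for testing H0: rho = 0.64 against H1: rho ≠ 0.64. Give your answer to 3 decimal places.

-1.763

Fisher z: atanh(0.44) = 0.472231, atanh(0.64) = 0.758174
z = (z_r − z_0)·√(n−3) = (0.472231 − 0.758174)·√38 = -0.285943 · 6.164414 = -1.763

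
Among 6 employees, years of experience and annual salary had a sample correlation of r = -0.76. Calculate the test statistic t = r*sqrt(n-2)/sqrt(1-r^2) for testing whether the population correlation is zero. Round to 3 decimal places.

1 − r² = 1 − 0.5776 = 0.4224;  √(1−r²) = 0.649923
√(n−2) = √4 = 2.000000
t = r·√(n−2)/√(1−r²) = -0.76 · 2.000000 / 0.649923 = -2.339

-2.339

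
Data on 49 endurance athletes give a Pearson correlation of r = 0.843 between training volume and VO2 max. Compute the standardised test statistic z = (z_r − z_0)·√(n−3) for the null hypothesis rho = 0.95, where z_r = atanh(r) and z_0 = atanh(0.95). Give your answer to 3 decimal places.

-4.072

Fisher z: atanh(0.843) = 1.231452, atanh(0.95) = 1.831781
z = (z_r − z_0)·√(n−3) = (1.231452 − 1.831781)·√46 = -0.600329 · 6.782330 = -4.072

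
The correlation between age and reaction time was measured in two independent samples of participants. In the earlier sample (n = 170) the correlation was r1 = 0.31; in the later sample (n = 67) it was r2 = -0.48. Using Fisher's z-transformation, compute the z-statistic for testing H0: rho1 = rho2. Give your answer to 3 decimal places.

Fisher z-transforms: z1 = atanh(0.31) = 0.320545, z2 = atanh(-0.48) = -0.522984; difference d = 0.843529
Var(d) = 1/167 + 1/64 = 0.0059880 + 0.0156250 = 0.0216130
z = d/√Var(d) = 0.843529 / √0.0216130 = 0.843529 / 0.147014 = 5.738

5.738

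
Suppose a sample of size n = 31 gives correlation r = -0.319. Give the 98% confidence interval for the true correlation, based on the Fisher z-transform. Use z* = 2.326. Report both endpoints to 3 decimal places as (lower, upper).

z_r = atanh(-0.319) = -0.330533;  SE = 1/√(n−3) = 1/√28 = 0.188982
z-limits: -0.330533 ± 2.326·0.188982 = -0.330533 ± 0.439572 = [-0.770105, 0.109039]
ρ-limits: (tanh -0.770105, tanh 0.109039) = (-0.647, 0.109)

(-0.647, 0.109)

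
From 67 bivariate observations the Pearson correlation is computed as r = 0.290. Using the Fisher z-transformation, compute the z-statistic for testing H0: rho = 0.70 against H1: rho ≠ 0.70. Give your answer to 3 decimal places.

Fisher z: atanh(0.290) = 0.298566, atanh(0.70) = 0.867301
z = (z_r − z_0)·√(n−3) = (0.298566 − 0.867301)·√64 = -0.568735 · 8.000000 = -4.550

-4.550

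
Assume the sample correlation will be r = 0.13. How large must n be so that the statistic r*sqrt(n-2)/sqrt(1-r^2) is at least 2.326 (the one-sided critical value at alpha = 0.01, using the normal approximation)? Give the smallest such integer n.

317

r√(n−2)/√(1−r²) ≥ 2.326  ⇔  n−2 ≥ (2.326)²·(1−r²)/r²
(1−r²)/r² = (1−0.0169)/0.0169 = 58.1716
n ≥ 2 + 5.410276·58.1716 = 2 + 314.7244 = 316.7244
⌈316.7244⌉ = 317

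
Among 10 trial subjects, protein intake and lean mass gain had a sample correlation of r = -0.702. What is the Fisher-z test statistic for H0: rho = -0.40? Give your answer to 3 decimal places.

-1.184

Fisher z: atanh(-0.702) = -0.871233, atanh(-0.40) = -0.423649
z = (z_r − z_0)·√(n−3) = (-0.871233 − (-0.423649))·√7 = -0.447584 · 2.645751 = -1.184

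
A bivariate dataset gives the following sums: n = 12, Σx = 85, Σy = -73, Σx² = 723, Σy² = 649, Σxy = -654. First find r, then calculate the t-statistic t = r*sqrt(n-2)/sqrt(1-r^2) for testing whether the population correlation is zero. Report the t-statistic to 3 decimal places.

-5.575

Numerator: nΣxy − (Σx)(Σy) = 12·(-654) − (85)(-73) = -1643
Denominator: √[(nΣx²−(Σx)²)(nΣy²−(Σy)²)]
  nΣx²−(Σx)² = 12·723 − 7225 = 1451;  nΣy²−(Σy)² = 12·649 − 5329 = 2459
  √(1451·2459) = √3568009 = 1888.9174
r = -1643 / 1888.9174 = -0.8698
t = r·√(n−2)/√(1−r²) = -0.8698·√10 / √(1−0.756552) = -2.750549 / 0.493404 = -5.575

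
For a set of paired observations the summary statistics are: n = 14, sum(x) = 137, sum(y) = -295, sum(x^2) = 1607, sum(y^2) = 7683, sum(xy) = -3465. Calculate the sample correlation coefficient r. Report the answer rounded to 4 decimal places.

-0.9250

S_xy = nΣxy − ΣxΣy = 14·(-3465) − 137·(-295) = -48510 − (-40415) = -8095
S_xx = nΣx² − (Σx)² = 14·1607 − 137² = 22498 − 18769 = 3729
S_yy = nΣy² − (Σy)² = 14·7683 − (-295)² = 107562 − 87025 = 20537
r = S_xy / √(S_xx·S_yy) = -8095 / √(3729·20537) = -8095 / √76582473 = -8095 / 8751.1412 = -0.9250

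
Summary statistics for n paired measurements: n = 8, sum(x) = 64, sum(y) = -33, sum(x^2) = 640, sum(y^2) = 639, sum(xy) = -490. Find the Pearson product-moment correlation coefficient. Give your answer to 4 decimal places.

S_xy = nΣxy − ΣxΣy = 8·(-490) − 64·(-33) = -3920 − (-2112) = -1808
S_xx = nΣx² − (Σx)² = 8·640 − 64² = 5120 − 4096 = 1024
S_yy = nΣy² − (Σy)² = 8·639 − (-33)² = 5112 − 1089 = 4023
r = S_xy / √(S_xx·S_yy) = -1808 / √(1024·4023) = -1808 / √4119552 = -1808 / 2029.6680 = -0.8908

-0.8908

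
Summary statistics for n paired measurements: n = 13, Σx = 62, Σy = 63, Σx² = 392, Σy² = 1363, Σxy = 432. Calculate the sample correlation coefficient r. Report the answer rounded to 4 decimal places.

0.4121

Numerator: nΣxy − (Σx)(Σy) = 13·432 − (62)(63) = 1710
Denominator: √[(nΣx²−(Σx)²)(nΣy²−(Σy)²)]
  nΣx²−(Σx)² = 13·392 − 3844 = 1252;  nΣy²−(Σy)² = 13·1363 − 3969 = 13750
  √(1252·13750) = √17215000 = 4149.0963
r = 1710 / 4149.0963 = 0.4121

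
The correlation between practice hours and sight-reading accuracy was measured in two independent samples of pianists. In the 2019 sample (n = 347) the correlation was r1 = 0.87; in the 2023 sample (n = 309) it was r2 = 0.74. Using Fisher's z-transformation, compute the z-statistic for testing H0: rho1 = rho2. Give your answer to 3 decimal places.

4.869

z1 = atanh(0.87) = 1.333080,  z2 = atanh(0.74) = 0.950479
SE = √(1/(n1−3) + 1/(n2−3)) = √(1/344 + 1/306) = √(0.0029070 + 0.0032680) = √0.0061750 = 0.078581
z = (z1 − z2)/SE = (1.333080 − 0.950479) / 0.078581 = 0.382601 / 0.078581 = 4.869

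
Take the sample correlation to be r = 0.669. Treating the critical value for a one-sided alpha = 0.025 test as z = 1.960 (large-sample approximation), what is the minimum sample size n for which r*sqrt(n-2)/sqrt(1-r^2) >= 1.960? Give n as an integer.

7

Need r·√(n−2)/√(1−r²) ≥ 1.960
√(n−2) ≥ 1.960·√(1−0.447561) / 0.669 = 1.960·0.743262 / 0.669 = 2.1776
n−2 ≥ 4.7419  ⇒  n ≥ 6.7419
Smallest integer n = 7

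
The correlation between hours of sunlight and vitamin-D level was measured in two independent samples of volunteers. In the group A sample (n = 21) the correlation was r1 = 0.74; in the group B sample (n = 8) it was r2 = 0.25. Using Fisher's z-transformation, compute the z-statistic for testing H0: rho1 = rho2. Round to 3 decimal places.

1.375

Fisher z-transforms: z1 = atanh(0.74) = 0.950479, z2 = atanh(0.25) = 0.255413; difference d = 0.695066
Var(d) = 1/18 + 1/5 = 0.0555556 + 0.2000000 = 0.2555556
z = d/√Var(d) = 0.695066 / √0.2555556 = 0.695066 / 0.505525 = 1.375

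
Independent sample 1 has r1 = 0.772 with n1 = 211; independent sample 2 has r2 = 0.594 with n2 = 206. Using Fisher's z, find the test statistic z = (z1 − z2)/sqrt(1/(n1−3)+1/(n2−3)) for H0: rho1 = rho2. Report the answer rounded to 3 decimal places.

3.461

Fisher z-transforms: z1 = atanh(0.772) = 1.025259, z2 = atanh(0.594) = 0.683824; difference d = 0.341435
Var(d) = 1/208 + 1/203 = 0.0048077 + 0.0049261 = 0.0097338
z = d/√Var(d) = 0.341435 / √0.0097338 = 0.341435 / 0.098660 = 3.461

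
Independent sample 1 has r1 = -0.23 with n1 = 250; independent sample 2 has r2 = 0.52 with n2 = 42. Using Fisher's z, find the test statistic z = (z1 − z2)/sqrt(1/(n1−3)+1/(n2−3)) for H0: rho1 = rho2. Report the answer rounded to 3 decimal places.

-4.704

Fisher z-transforms: z1 = atanh(-0.23) = -0.234189, z2 = atanh(0.52) = 0.576340; difference d = -0.810529
Var(d) = 1/247 + 1/39 = 0.0040486 + 0.0256410 = 0.0296896
z = d/√Var(d) = -0.810529 / √0.0296896 = -0.810529 / 0.172307 = -4.704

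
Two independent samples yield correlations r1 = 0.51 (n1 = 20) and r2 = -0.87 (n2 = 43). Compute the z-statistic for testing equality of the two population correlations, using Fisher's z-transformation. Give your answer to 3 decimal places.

z1 = atanh(0.51) = 0.562730,  z2 = atanh(-0.87) = -1.333080
SE = √(1/(n1−3) + 1/(n2−3)) = √(1/17 + 1/40) = √(0.0588235 + 0.0250000) = √0.0838235 = 0.289523
z = (z1 − z2)/SE = (0.562730 − (-1.333080)) / 0.289523 = 1.895810 / 0.289523 = 6.548

6.548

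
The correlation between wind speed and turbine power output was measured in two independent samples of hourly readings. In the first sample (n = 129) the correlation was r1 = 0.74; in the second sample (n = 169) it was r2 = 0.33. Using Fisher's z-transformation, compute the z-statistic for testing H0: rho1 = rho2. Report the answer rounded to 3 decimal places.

z1 = atanh(0.74) = 0.950479,  z2 = atanh(0.33) = 0.342828
SE = √(1/(n1−3) + 1/(n2−3)) = √(1/126 + 1/166) = √(0.0079365 + 0.0060241) = √0.0139606 = 0.118155
z = (z1 − z2)/SE = (0.950479 − 0.342828) / 0.118155 = 0.607651 / 0.118155 = 5.143

5.143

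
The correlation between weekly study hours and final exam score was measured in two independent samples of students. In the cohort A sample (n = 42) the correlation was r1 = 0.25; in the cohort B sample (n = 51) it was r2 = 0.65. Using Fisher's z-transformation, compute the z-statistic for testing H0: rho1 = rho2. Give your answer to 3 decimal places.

z1 = atanh(0.25) = 0.255413,  z2 = atanh(0.65) = 0.775299
SE = √(1/(n1−3) + 1/(n2−3)) = √(1/39 + 1/48) = √(0.0256410 + 0.0208333) = √0.0464743 = 0.215579
z = (z1 − z2)/SE = (0.255413 − 0.775299) / 0.215579 = -0.519886 / 0.215579 = -2.412

-2.412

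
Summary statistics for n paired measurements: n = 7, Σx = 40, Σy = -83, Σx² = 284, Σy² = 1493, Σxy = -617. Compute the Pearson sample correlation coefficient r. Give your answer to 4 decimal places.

-0.8498

Numerator: nΣxy − (Σx)(Σy) = 7·(-617) − (40)(-83) = -999
Denominator: √[(nΣx²−(Σx)²)(nΣy²−(Σy)²)]
  nΣx²−(Σx)² = 7·284 − 1600 = 388;  nΣy²−(Σy)² = 7·1493 − 6889 = 3562
  √(388·3562) = √1382056 = 1175.6088
r = -999 / 1175.6088 = -0.8498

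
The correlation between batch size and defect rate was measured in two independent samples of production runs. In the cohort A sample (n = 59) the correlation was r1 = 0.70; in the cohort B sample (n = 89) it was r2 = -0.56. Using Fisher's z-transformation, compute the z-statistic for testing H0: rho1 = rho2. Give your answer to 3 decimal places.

z1 = atanh(0.70) = 0.867301,  z2 = atanh(-0.56) = -0.632833
SE = √(1/(n1−3) + 1/(n2−3)) = √(1/56 + 1/86) = √(0.0178571 + 0.0116279) = √0.0294850 = 0.171712
z = (z1 − z2)/SE = (0.867301 − (-0.632833)) / 0.171712 = 1.500134 / 0.171712 = 8.736

8.736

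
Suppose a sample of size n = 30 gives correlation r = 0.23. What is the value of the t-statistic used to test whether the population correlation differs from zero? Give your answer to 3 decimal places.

1 − r² = 1 − 0.0529 = 0.9471;  √(1−r²) = 0.973191
√(n−2) = √28 = 5.291503
t = r·√(n−2)/√(1−r²) = 0.23 · 5.291503 / 0.973191 = 1.251

1.251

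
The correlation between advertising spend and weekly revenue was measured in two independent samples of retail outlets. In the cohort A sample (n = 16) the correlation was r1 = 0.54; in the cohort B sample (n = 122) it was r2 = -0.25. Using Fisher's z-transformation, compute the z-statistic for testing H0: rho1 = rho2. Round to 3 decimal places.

2.943

Fisher z-transforms: z1 = atanh(0.54) = 0.604156, z2 = atanh(-0.25) = -0.255413; difference d = 0.859569
Var(d) = 1/13 + 1/119 = 0.0769231 + 0.0084034 = 0.0853265
z = d/√Var(d) = 0.859569 / √0.0853265 = 0.859569 / 0.292107 = 2.943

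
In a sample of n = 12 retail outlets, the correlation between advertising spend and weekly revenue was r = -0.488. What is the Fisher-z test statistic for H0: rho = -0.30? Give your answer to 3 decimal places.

-0.672

Fisher z: atanh(-0.488) = -0.533432, atanh(-0.30) = -0.309520
z = (z_r − z_0)·√(n−3) = (-0.533432 − (-0.309520))·√9 = -0.223912 · 3.000000 = -0.672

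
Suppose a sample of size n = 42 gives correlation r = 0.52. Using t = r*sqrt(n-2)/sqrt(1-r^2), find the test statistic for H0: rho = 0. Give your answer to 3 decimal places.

t = r·√(n−2) / √(1−r²) with r = 0.52, n = 42
  = 0.52·√40 / √(1 − 0.2704)
  = 0.52·6.324555 / 0.854166
  = 3.288769 / 0.854166 = 3.850

3.850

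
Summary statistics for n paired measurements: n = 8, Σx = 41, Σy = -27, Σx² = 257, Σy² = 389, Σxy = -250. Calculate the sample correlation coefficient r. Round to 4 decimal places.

-0.9447

Numerator: nΣxy − (Σx)(Σy) = 8·(-250) − (41)(-27) = -893
Denominator: √[(nΣx²−(Σx)²)(nΣy²−(Σy)²)]
  nΣx²−(Σx)² = 8·257 − 1681 = 375;  nΣy²−(Σy)² = 8·389 − 729 = 2383
  √(375·2383) = √893625 = 945.3174
r = -893 / 945.3174 = -0.9447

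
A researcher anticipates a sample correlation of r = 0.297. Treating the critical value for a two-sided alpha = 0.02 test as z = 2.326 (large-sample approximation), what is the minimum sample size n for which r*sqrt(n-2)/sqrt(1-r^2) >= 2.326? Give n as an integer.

Need r·√(n−2)/√(1−r²) ≥ 2.326
√(n−2) ≥ 2.326·√(1−0.088209) / 0.297 = 2.326·0.954877 / 0.297 = 7.4783
n−2 ≥ 55.9250  ⇒  n ≥ 57.9250
Smallest integer n = 58

58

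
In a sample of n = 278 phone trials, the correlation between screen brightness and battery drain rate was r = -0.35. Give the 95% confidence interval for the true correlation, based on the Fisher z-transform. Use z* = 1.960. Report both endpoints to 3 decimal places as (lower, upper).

Fisher z: z_r = atanh(r) = ½·ln((1+(-0.35))/(1−(-0.35))) = -0.365444
SE(z) = 1/√(n−3) = 1/√275 = 0.060302
95% ⇒ z* = 1.960; margin = 1.960·0.060302 = 0.118192
CI on z-scale: (-0.483636, -0.247252)
Back-transform: tanh(-0.483636) = -0.449151, tanh(-0.247252) = -0.242334

(-0.449, -0.242)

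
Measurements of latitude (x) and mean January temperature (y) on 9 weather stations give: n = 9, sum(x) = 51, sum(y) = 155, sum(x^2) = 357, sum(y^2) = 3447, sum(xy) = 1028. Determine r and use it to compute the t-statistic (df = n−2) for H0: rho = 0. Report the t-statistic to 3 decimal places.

2.268

Numerator: nΣxy − (Σx)(Σy) = 9·1028 − (51)(155) = 1347
Denominator: √[(nΣx²−(Σx)²)(nΣy²−(Σy)²)]
  nΣx²−(Σx)² = 9·357 − 2601 = 612;  nΣy²−(Σy)² = 9·3447 − 24025 = 6998
  √(612·6998) = √4282776 = 2069.4869
r = 1347 / 2069.4869 = 0.6509
t = r·√(n−2)/√(1−r²) = 0.6509·√7 / √(1−0.423671) = 1.722120 / 0.759163 = 2.268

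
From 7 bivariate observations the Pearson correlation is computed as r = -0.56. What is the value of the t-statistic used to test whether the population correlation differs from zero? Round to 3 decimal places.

1 − r² = 1 − 0.3136 = 0.6864;  √(1−r²) = 0.828493
√(n−2) = √5 = 2.236068
t = r·√(n−2)/√(1−r²) = -0.56 · 2.236068 / 0.828493 = -1.511

-1.511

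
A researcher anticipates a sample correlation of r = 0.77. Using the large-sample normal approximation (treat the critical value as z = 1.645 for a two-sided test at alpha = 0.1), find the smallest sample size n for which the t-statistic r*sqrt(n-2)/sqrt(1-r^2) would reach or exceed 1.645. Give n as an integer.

4

r√(n−2)/√(1−r²) ≥ 1.645  ⇔  n−2 ≥ (1.645)²·(1−r²)/r²
(1−r²)/r² = (1−0.5929)/0.5929 = 0.6866
n ≥ 2 + 2.706025·0.6866 = 2 + 1.8580 = 3.8580
⌈3.8580⌉ = 4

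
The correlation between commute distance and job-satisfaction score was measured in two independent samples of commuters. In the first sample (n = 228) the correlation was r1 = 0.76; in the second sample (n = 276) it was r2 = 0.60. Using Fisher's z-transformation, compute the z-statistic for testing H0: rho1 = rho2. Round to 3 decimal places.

3.366

z1 = atanh(0.76) = 0.996215,  z2 = atanh(0.60) = 0.693147
SE = √(1/(n1−3) + 1/(n2−3)) = √(1/225 + 1/273) = √(0.0044444 + 0.0036630) = √0.0081074 = 0.090041
z = (z1 − z2)/SE = (0.996215 − 0.693147) / 0.090041 = 0.303068 / 0.090041 = 3.366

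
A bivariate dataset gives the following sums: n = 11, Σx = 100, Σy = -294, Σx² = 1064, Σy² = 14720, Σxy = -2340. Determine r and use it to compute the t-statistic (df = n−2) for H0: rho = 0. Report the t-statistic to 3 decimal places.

1.023

Numerator: nΣxy − (Σx)(Σy) = 11·(-2340) − (100)(-294) = 3660
Denominator: √[(nΣx²−(Σx)²)(nΣy²−(Σy)²)]
  nΣx²−(Σx)² = 11·1064 − 10000 = 1704;  nΣy²−(Σy)² = 11·14720 − 86436 = 75484
  √(1704·75484) = √128624736 = 11341.2846
r = 3660 / 11341.2846 = 0.3227
t = r·√(n−2)/√(1−r²) = 0.3227·√9 / √(1−0.104135) = 0.968100 / 0.946501 = 1.023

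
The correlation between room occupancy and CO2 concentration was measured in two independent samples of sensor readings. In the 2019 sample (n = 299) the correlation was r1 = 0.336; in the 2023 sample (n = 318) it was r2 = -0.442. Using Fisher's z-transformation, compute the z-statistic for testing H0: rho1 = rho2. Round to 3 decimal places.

10.183

z1 = atanh(0.336) = 0.349577,  z2 = atanh(-0.442) = -0.474714
SE = √(1/(n1−3) + 1/(n2−3)) = √(1/296 + 1/315) = √(0.0033784 + 0.0031746) = √0.0065530 = 0.080951
z = (z1 − z2)/SE = (0.349577 − (-0.474714)) / 0.080951 = 0.824291 / 0.080951 = 10.183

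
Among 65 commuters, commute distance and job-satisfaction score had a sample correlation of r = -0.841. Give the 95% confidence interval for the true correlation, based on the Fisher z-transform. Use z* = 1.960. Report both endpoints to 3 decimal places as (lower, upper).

z_r = atanh(-0.841) = -1.224580;  SE = 1/√(n−3) = 1/√62 = 0.127000
z-limits: -1.224580 ± 1.960·0.127000 = -1.224580 ± 0.248920 = [-1.473500, -0.975660]
ρ-limits: (tanh -1.473500, tanh -0.975660) = (-0.900, -0.751)

(-0.900, -0.751)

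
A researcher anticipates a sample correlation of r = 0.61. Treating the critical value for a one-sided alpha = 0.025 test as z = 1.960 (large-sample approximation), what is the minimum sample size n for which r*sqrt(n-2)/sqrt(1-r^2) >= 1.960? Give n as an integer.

9

Need r·√(n−2)/√(1−r²) ≥ 1.960
√(n−2) ≥ 1.960·√(1−0.3721) / 0.61 = 1.960·0.792401 / 0.61 = 2.5461
n−2 ≥ 6.4826  ⇒  n ≥ 8.4826
Smallest integer n = 9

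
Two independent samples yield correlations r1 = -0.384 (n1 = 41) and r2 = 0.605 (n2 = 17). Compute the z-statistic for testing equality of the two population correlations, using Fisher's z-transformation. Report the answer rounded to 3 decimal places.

z1 = atanh(-0.384) = -0.404743,  z2 = atanh(0.605) = 0.700997
SE = √(1/(n1−3) + 1/(n2−3)) = √(1/38 + 1/14) = √(0.0263158 + 0.0714286) = √0.0977444 = 0.312641
z = (z1 − z2)/SE = (-0.404743 − 0.700997) / 0.312641 = -1.105740 / 0.312641 = -3.537

-3.537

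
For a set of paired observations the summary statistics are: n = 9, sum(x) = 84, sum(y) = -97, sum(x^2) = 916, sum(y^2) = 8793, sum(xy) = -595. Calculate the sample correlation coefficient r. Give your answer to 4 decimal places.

S_xy = nΣxy − ΣxΣy = 9·(-595) − 84·(-97) = -5355 − (-8148) = 2793
S_xx = nΣx² − (Σx)² = 9·916 − 84² = 8244 − 7056 = 1188
S_yy = nΣy² − (Σy)² = 9·8793 − (-97)² = 79137 − 9409 = 69728
r = S_xy / √(S_xx·S_yy) = 2793 / √(1188·69728) = 2793 / √82836864 = 2793 / 9101.4759 = 0.3069

0.3069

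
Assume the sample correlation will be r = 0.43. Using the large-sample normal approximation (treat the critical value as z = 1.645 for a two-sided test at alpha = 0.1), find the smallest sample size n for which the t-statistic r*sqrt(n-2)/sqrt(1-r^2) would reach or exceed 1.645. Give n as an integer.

Need r·√(n−2)/√(1−r²) ≥ 1.645
√(n−2) ≥ 1.645·√(1−0.1849) / 0.43 = 1.645·0.902829 / 0.43 = 3.4538
n−2 ≥ 11.9287  ⇒  n ≥ 13.9287
Smallest integer n = 14

14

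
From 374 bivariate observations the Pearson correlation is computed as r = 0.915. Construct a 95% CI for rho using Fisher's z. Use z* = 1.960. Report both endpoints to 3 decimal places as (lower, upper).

(0.897, 0.930)

Fisher z: z_r = atanh(r) = ½·ln((1+0.915)/(1−0.915)) = 1.557411
SE(z) = 1/√(n−3) = 1/√371 = 0.051917
95% ⇒ z* = 1.960; margin = 1.960·0.051917 = 0.101757
CI on z-scale: (1.455654, 1.659168)
Back-transform: tanh(1.455654) = 0.896805, tanh(1.659168) = 0.930105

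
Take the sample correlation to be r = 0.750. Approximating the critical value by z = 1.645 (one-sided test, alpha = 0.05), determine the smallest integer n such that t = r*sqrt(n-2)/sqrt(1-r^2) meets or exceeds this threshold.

r√(n−2)/√(1−r²) ≥ 1.645  ⇔  n−2 ≥ (1.645)²·(1−r²)/r²
(1−r²)/r² = (1−0.562500)/0.562500 = 0.7778
n ≥ 2 + 2.706025·0.7778 = 2 + 2.1047 = 4.1047
⌈4.1047⌉ = 5

5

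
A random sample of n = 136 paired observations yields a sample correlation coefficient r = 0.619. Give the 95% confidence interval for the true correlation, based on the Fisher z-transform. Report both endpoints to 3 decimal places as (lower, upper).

(0.503, 0.713)

z_r = atanh(0.619) = 0.723382;  SE = 1/√(n−3) = 1/√133 = 0.086711
z-limits: 0.723382 ± 1.960·0.086711 = 0.723382 ± 0.169954 = [0.553428, 0.893336]
ρ-limits: (tanh 0.553428, tanh 0.893336) = (0.503, 0.713)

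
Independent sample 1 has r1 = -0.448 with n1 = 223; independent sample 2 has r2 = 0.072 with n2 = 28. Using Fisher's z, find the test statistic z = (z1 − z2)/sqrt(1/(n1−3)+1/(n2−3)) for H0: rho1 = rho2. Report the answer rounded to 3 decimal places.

-2.626

z1 = atanh(-0.448) = -0.482195,  z2 = atanh(0.072) = 0.072125
SE = √(1/(n1−3) + 1/(n2−3)) = √(1/220 + 1/25) = √(0.0045455 + 0.0400000) = √0.0445455 = 0.211058
z = (z1 − z2)/SE = (-0.482195 − 0.072125) / 0.211058 = -0.554320 / 0.211058 = -2.626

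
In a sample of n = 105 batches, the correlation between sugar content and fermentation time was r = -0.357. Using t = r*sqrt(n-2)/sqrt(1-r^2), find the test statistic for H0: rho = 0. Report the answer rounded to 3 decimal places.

-3.879

1 − r² = 1 − 0.127449 = 0.872551;  √(1−r²) = 0.934104
√(n−2) = √103 = 10.148892
t = r·√(n−2)/√(1−r²) = -0.357 · 10.148892 / 0.934104 = -3.879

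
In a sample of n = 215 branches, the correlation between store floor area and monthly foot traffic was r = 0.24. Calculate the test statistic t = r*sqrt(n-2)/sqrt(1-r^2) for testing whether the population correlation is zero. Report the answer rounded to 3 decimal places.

3.608

1 − r² = 1 − 0.0576 = 0.9424;  √(1−r²) = 0.970773
√(n−2) = √213 = 14.594520
t = r·√(n−2)/√(1−r²) = 0.24 · 14.594520 / 0.970773 = 3.608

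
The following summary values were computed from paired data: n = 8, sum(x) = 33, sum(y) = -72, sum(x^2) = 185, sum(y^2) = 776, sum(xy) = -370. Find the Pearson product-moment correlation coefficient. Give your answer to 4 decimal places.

-0.9229

Numerator: nΣxy − (Σx)(Σy) = 8·(-370) − (33)(-72) = -584
Denominator: √[(nΣx²−(Σx)²)(nΣy²−(Σy)²)]
  nΣx²−(Σx)² = 8·185 − 1089 = 391;  nΣy²−(Σy)² = 8·776 − 5184 = 1024
  √(391·1024) = √400384 = 632.7590
r = -584 / 632.7590 = -0.9229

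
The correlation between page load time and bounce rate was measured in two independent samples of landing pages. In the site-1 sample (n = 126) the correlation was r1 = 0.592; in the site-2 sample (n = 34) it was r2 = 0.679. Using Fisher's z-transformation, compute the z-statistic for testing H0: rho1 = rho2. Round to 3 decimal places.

z1 = atanh(0.592) = 0.680740,  z2 = atanh(0.679) = 0.827256
SE = √(1/(n1−3) + 1/(n2−3)) = √(1/123 + 1/31) = √(0.0081301 + 0.0322581) = √0.0403882 = 0.200968
z = (z1 − z2)/SE = (0.680740 − 0.827256) / 0.200968 = -0.146516 / 0.200968 = -0.729

-0.729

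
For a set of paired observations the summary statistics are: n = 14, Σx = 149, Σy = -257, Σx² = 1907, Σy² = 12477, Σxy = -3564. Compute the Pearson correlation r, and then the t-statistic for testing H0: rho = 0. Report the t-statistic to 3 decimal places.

-2.137

S_xy = nΣxy − ΣxΣy = 14·(-3564) − 149·(-257) = -49896 − (-38293) = -11603
S_xx = nΣx² − (Σx)² = 14·1907 − 149² = 26698 − 22201 = 4497
S_yy = nΣy² − (Σy)² = 14·12477 − (-257)² = 174678 − 66049 = 108629
r = S_xy / √(S_xx·S_yy) = -11603 / √(4497·108629) = -11603 / √488504613 = -11603 / 22102.1405 = -0.5250
t = r·√(n−2)/√(1−r²) = -0.5250·√12 / √(1−0.275625) = -1.818653 / 0.851102 = -2.137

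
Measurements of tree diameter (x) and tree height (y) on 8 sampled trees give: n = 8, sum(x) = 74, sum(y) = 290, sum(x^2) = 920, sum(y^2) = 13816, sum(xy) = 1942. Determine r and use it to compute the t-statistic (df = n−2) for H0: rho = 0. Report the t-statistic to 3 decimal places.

S_xy = nΣxy − ΣxΣy = 8·1942 − 74·290 = 15536 − 21460 = -5924
S_xx = nΣx² − (Σx)² = 8·920 − 74² = 7360 − 5476 = 1884
S_yy = nΣy² − (Σy)² = 8·13816 − 290² = 110528 − 84100 = 26428
r = S_xy / √(S_xx·S_yy) = -5924 / √(1884·26428) = -5924 / √49790352 = -5924 / 7056.2279 = -0.8395
t = r·√(n−2)/√(1−r²) = -0.8395·√6 / √(1−0.704760) = -2.056347 / 0.543360 = -3.785

-3.785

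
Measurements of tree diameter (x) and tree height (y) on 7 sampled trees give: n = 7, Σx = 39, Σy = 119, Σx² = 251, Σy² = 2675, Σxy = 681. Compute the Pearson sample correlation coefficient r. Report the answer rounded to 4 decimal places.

Numerator: nΣxy − (Σx)(Σy) = 7·681 − (39)(119) = 126
Denominator: √[(nΣx²−(Σx)²)(nΣy²−(Σy)²)]
  nΣx²−(Σx)² = 7·251 − 1521 = 236;  nΣy²−(Σy)² = 7·2675 − 14161 = 4564
  √(236·4564) = √1077104 = 1037.8362
r = 126 / 1037.8362 = 0.1214

0.1214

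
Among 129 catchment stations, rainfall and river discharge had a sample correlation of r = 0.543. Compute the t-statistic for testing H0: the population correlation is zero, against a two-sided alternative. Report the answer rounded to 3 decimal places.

7.287

t = r·√(n−2) / √(1−r²) with r = 0.543, n = 129
  = 0.543·√127 / √(1 − 0.294849)
  = 0.543·11.269428 / 0.839733
  = 6.119299 / 0.839733 = 7.287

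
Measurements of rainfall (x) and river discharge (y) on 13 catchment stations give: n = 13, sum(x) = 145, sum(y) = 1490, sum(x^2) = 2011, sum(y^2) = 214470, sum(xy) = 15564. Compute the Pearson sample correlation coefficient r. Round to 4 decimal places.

Numerator: nΣxy − (Σx)(Σy) = 13·15564 − (145)(1490) = -13718
Denominator: √[(nΣx²−(Σx)²)(nΣy²−(Σy)²)]
  nΣx²−(Σx)² = 13·2011 − 21025 = 5118;  nΣy²−(Σy)² = 13·214470 − 2220100 = 568010
  √(5118·568010) = √2907075180 = 53917.2995
r = -13718 / 53917.2995 = -0.2544

-0.2544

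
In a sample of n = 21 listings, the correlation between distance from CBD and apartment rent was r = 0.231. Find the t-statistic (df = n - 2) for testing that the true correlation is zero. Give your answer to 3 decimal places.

1 − r² = 1 − 0.053361 = 0.946639;  √(1−r²) = 0.972954
√(n−2) = √19 = 4.358899
t = r·√(n−2)/√(1−r²) = 0.231 · 4.358899 / 0.972954 = 1.035

1.035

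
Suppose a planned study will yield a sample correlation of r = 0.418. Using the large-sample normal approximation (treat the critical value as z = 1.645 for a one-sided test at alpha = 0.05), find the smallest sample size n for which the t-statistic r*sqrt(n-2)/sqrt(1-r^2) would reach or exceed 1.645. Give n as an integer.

Need r·√(n−2)/√(1−r²) ≥ 1.645
√(n−2) ≥ 1.645·√(1−0.174724) / 0.418 = 1.645·0.908447 / 0.418 = 3.5751
n−2 ≥ 12.7813  ⇒  n ≥ 14.7813
Smallest integer n = 15

15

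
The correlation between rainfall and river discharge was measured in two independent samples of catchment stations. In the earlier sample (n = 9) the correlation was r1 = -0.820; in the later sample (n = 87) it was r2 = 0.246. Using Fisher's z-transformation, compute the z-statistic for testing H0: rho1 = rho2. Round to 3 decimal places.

Fisher z-transforms: z1 = atanh(-0.820) = -1.156817, z2 = atanh(0.246) = 0.251151; difference d = -1.407968
Var(d) = 1/6 + 1/84 = 0.1666667 + 0.0119048 = 0.1785715
z = d/√Var(d) = -1.407968 / √0.1785715 = -1.407968 / 0.422577 = -3.332

-3.332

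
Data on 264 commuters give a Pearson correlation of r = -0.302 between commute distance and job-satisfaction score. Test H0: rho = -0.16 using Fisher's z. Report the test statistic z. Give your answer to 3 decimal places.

-2.429

Fisher z: atanh(-0.302) = -0.311719, atanh(-0.16) = -0.161387
z = (z_r − z_0)·√(n−3) = (-0.311719 − (-0.161387))·√261 = -0.150332 · 16.155494 = -2.429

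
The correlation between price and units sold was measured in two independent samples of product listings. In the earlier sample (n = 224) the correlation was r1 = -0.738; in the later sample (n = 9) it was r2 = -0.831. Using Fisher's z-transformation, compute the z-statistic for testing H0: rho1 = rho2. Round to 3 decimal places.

Fisher z-transforms: z1 = atanh(-0.738) = -0.946073, z2 = atanh(-0.831) = -1.191359; difference d = 0.245286
Var(d) = 1/221 + 1/6 = 0.0045249 + 0.1666667 = 0.1711916
z = d/√Var(d) = 0.245286 / √0.1711916 = 0.245286 / 0.413753 = 0.593

0.593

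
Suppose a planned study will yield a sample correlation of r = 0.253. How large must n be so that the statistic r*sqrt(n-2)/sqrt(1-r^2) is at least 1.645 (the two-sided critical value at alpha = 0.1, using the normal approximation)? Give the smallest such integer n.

42

Need r·√(n−2)/√(1−r²) ≥ 1.645
√(n−2) ≥ 1.645·√(1−0.064009) / 0.253 = 1.645·0.967466 / 0.253 = 6.2904
n−2 ≥ 39.5691  ⇒  n ≥ 41.5691
Smallest integer n = 42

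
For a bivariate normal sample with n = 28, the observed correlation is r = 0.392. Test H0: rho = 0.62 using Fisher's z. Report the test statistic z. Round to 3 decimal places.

z_r = atanh(0.392) = 0.414161,  z_0 = atanh(0.62) = 0.725005
SE = 1/√(n−3) = 1/√25 = 0.200000
z = (z_r − z_0)/SE = (0.414161 − 0.725005) / 0.200000 = -0.310844 / 0.200000 = -1.554

-1.554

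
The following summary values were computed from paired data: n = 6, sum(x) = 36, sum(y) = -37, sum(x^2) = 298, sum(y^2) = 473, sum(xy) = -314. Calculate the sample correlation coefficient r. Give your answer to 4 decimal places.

Numerator: nΣxy − (Σx)(Σy) = 6·(-314) − (36)(-37) = -552
Denominator: √[(nΣx²−(Σx)²)(nΣy²−(Σy)²)]
  nΣx²−(Σx)² = 6·298 − 1296 = 492;  nΣy²−(Σy)² = 6·473 − 1369 = 1469
  √(492·1469) = √722748 = 850.1459
r = -552 / 850.1459 = -0.6493

-0.6493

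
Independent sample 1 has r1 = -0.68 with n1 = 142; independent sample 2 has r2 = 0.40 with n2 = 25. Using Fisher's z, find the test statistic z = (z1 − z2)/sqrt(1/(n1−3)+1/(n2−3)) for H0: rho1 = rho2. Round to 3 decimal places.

-5.460

z1 = atanh(-0.68) = -0.829114,  z2 = atanh(0.40) = 0.423649
SE = √(1/(n1−3) + 1/(n2−3)) = √(1/139 + 1/22) = √(0.0071942 + 0.0454545) = √0.0526487 = 0.229453
z = (z1 − z2)/SE = (-0.829114 − 0.423649) / 0.229453 = -1.252763 / 0.229453 = -5.460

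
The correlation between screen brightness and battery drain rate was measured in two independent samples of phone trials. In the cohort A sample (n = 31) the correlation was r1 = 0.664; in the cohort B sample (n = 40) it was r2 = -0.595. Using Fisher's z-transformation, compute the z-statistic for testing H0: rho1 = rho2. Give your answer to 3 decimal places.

5.930

z1 = atanh(0.664) = 0.799934,  z2 = atanh(-0.595) = -0.685371
SE = √(1/(n1−3) + 1/(n2−3)) = √(1/28 + 1/37) = √(0.0357143 + 0.0270270) = √0.0627413 = 0.250482
z = (z1 − z2)/SE = (0.799934 − (-0.685371)) / 0.250482 = 1.485305 / 0.250482 = 5.930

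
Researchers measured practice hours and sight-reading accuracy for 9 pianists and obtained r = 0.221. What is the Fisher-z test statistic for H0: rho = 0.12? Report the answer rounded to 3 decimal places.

z_r = atanh(0.221) = 0.224707,  z_0 = atanh(0.12) = 0.120581
SE = 1/√(n−3) = 1/√6 = 0.408248
z = (z_r − z_0)/SE = (0.224707 − 0.120581) / 0.408248 = 0.104126 / 0.408248 = 0.255

0.255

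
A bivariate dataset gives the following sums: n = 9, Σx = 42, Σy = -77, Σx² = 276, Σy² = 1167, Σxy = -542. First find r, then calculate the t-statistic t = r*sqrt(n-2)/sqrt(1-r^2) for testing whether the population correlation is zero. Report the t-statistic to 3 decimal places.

-5.660

Numerator: nΣxy − (Σx)(Σy) = 9·(-542) − (42)(-77) = -1644
Denominator: √[(nΣx²−(Σx)²)(nΣy²−(Σy)²)]
  nΣx²−(Σx)² = 9·276 − 1764 = 720;  nΣy²−(Σy)² = 9·1167 − 5929 = 4574
  √(720·4574) = √3293280 = 1814.7397
r = -1644 / 1814.7397 = -0.9059
t = r·√(n−2)/√(1−r²) = -0.9059·√7 / √(1−0.820655) = -2.396786 / 0.423491 = -5.660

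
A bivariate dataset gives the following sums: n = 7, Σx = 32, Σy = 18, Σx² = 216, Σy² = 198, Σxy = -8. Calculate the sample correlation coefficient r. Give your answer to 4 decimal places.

-0.8779

S_xy = nΣxy − ΣxΣy = 7·(-8) − 32·18 = -56 − 576 = -632
S_xx = nΣx² − (Σx)² = 7·216 − 32² = 1512 − 1024 = 488
S_yy = nΣy² − (Σy)² = 7·198 − 18² = 1386 − 324 = 1062
r = S_xy / √(S_xx·S_yy) = -632 / √(488·1062) = -632 / √518256 = -632 / 719.9000 = -0.8779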